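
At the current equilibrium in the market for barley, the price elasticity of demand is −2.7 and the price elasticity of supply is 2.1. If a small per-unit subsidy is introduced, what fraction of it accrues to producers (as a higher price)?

For a small subsidy around the equilibrium, the benefit split depends on the relative slopes, which at a point are proportional to the elasticities.
Buyer share = εs/(εs + |εd|) = 2.1/(2.1 + 2.7) = 0.4375; seller share = |εd|/(εs + |εd|) = 0.5625.
So producers capture 0.5625 of the subsidy.

Producer share = 0.5625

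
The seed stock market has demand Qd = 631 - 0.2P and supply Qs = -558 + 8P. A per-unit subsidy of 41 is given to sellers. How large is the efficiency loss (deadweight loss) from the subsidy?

Pre-subsidy: 631 - 0.2P = -558 + 8P gives P* = 145, Q* = 602.
With the subsidy, sellers receive Ps = Pb + 41 for each unit, where Pb is the price buyers pay.
Supply in terms of Pb becomes Qs = -558 + 8(Pb + 41) = -230 + 8Pb. Setting this equal to demand: 631 - 0.2Pb = -230 + 8Pb, so Pb = 105.
Sellers receive Ps = 105 + 41 = 146; Q' = 631 − 0.2·105 = 610.
The subsidy expands output by 610 − 602 = 8 past the efficient level; on those units the gap between marginal cost and willingness to pay runs from 0 up to 41.
DWL = ½ × 41 × 8 = 164.

Deadweight loss = 164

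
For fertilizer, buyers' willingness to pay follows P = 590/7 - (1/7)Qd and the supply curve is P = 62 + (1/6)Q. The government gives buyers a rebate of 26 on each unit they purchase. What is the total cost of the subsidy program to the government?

Pre-subsidy: 590/7 - (1/7)Q = 62 + (1/6)Q gives Q* = 72 and P* = 74.
With the rebate, buyers effectively pay Pb = Ps − 26, where Ps is the price sellers receive.
On the curves, Pb = 590/7 - (1/7)Q and Ps = 62 + (1/6)Q; the wedge Ps − Pb = 26 gives 62 + (1/6)Q − (590/7 - (1/7)Q) = 26, so Q' = 156.
Then Pb = 590/7 − (1/7)·156 = 62 and Ps = 62 + (1/6)·156 = 88.
Government outlay = subsidy × quantity = 26 × 156 = 4056.

Government cost = 4056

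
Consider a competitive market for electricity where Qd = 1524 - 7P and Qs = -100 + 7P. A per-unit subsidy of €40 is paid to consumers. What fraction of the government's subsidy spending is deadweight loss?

DWL / government spending = 35/426

Pre-subsidy: 1524 - 7P = -100 + 7P gives P* = 116, Q* = 712.
With the rebate, buyers effectively pay Pb = Ps − 40, where Ps is the price sellers receive.
Demand in terms of Ps becomes Qd = 1524 − 7(Ps − 40) = 1804 - 7Ps. Setting this equal to supply: 1804 - 7Ps = -100 + 7Ps, so Ps = 136.
Buyers pay Pb = 136 − 40 = 96; Q' = -100 + 7·136 = 852.
ΔCS = ½(712 + 852)(116 − 96) = 15640; ΔPS = ½(712 + 852)(136 − 116) = 15640.
Government spending = 40 × 852 = 34080.
DWL = ½ × 40 × (852 − 712) = 2800; fraction = 2800 / 34080 = 35/426.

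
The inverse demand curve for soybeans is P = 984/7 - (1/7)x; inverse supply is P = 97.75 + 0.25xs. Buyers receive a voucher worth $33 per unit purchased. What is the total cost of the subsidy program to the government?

Pre-subsidy: 984/7 - (1/7)x = 97.75 + 0.25x gives x* = 109 and P* = 125.
With the rebate, buyers effectively pay Pb = Ps − 33, where Ps is the price sellers receive.
On the curves, Pb = 984/7 - (1/7)x and Ps = 97.75 + 0.25x; the wedge Ps − Pb = 33 gives 97.75 + 0.25x − (984/7 - (1/7)x) = 33, so x' = 193.
Then Pb = 984/7 − (1/7)·193 = 113 and Ps = 97.75 + 0.25·193 = 146.
Government outlay = subsidy × quantity = 33 × 193 = 6369.

Government cost = $6369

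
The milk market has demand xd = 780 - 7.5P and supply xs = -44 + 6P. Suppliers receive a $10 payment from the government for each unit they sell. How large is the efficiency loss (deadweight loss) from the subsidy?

Pre-subsidy: 780 - 7.5P = -44 + 6P gives P* = 1648/27, x* = 2900/9.
With the subsidy, sellers receive Ps = Pb + 10 for each unit, where Pb is the price buyers pay.
Supply in terms of Pb becomes xs = -44 + 6(Pb + 10) = 16 + 6Pb. Setting this equal to demand: 780 - 7.5Pb = 16 + 6Pb, so Pb = 1528/27.
Sellers receive Ps = 1528/27 + 10 = 1798/27; x' = 780 − 7.5·(1528/27) = 3200/9.
The subsidy expands output by 3200/9 − 2900/9 = 100/3 past the efficient level; on those units the gap between marginal cost and willingness to pay runs from 0 up to 10.
DWL = ½ × 10 × 100/3 = 500/3.

Deadweight loss = 500/3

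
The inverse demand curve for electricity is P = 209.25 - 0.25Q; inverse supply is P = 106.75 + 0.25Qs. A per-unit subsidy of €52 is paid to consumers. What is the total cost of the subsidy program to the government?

Pre-subsidy: 209.25 - 0.25Q = 106.75 + 0.25Q gives Q* = 205 and P* = 158.
With the rebate, buyers effectively pay Pb = Ps − 52, where Ps is the price sellers receive.
On the curves, Pb = 209.25 - 0.25Q and Ps = 106.75 + 0.25Q; the wedge Ps − Pb = 52 gives 106.75 + 0.25Q − (209.25 - 0.25Q) = 52, so Q' = 309.
Then Pb = 209.25 − 0.25·309 = 132 and Ps = 106.75 + 0.25·309 = 184.
Government outlay = subsidy × quantity = 52 × 309 = 16068.

Government cost = €16068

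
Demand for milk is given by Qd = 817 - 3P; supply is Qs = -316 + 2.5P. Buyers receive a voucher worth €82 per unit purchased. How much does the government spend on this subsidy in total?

Government cost = 280358/11

Pre-subsidy: 817 - 3P = -316 + 2.5P gives P* = 206, Q* = 199.
With the rebate, buyers effectively pay Pb = Ps − 82, where Ps is the price sellers receive.
Demand in terms of Ps becomes Qd = 817 − 3(Ps − 82) = 1063 - 3Ps. Setting this equal to supply: 1063 - 3Ps = -316 + 2.5Ps, so Ps = 2758/11.
Buyers pay Pb = 2758/11 − 82 = 1856/11; Q' = -316 + 2.5·(2758/11) = 3419/11.
Government outlay = subsidy × quantity = 82 × 3419/11 = 280358/11.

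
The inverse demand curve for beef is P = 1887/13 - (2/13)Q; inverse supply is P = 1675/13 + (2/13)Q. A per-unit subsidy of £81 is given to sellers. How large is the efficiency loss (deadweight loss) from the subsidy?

Deadweight loss = £10661.625

Pre-subsidy: 1887/13 - (2/13)Q = 1675/13 + (2/13)Q gives Q* = 53 and P* = 137.
With the subsidy, sellers receive Ps = Pb + 81 for each unit, where Pb is the price buyers pay.
On the curves, Pb = 1887/13 - (2/13)Q and Ps = 1675/13 + (2/13)Q; the wedge Ps − Pb = 81 gives 1675/13 + (2/13)Q − (1887/13 - (2/13)Q) = 81, so Q' = 316.25.
Then Pb = 1887/13 − (2/13)·316.25 = 96.5 and Ps = 1675/13 + (2/13)·316.25 = 177.5.
The subsidy expands output by 316.25 − 53 = 263.25 past the efficient level; on those units the gap between marginal cost and willingness to pay runs from 0 up to 81.
DWL = ½ × 81 × 263.25 = 10661.625.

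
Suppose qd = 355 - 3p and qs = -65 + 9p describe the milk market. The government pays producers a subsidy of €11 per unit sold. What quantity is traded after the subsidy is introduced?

Pre-subsidy: 355 - 3p = -65 + 9p gives p* = 35, q* = 250.
With the subsidy, sellers receive ps = pb + 11 for each unit, where pb is the price buyers pay.
Supply in terms of pb becomes qs = -65 + 9(pb + 11) = 34 + 9pb. Setting this equal to demand: 355 - 3pb = 34 + 9pb, so pb = 26.75.
Sellers receive ps = 26.75 + 11 = 37.75; q' = 355 − 3·26.75 = 274.75.

q' = 274.75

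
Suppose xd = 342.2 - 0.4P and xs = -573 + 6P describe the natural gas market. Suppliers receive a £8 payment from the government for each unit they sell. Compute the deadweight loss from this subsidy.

Deadweight loss = £12

Pre-subsidy: 342.2 - 0.4P = -573 + 6P gives P* = 143, x* = 285.
With the subsidy, sellers receive Ps = Pb + 8 for each unit, where Pb is the price buyers pay.
Supply in terms of Pb becomes xs = -573 + 6(Pb + 8) = -525 + 6Pb. Setting this equal to demand: 342.2 - 0.4Pb = -525 + 6Pb, so Pb = 135.5.
Sellers receive Ps = 135.5 + 8 = 143.5; x' = 342.2 − 0.4·135.5 = 288.
The subsidy expands output by 288 − 285 = 3 past the efficient level; on those units the gap between marginal cost and willingness to pay runs from 0 up to 8.
DWL = ½ × 8 × 3 = 12.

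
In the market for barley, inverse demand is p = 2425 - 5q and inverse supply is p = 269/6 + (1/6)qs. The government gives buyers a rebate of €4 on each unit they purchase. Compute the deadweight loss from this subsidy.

Pre-subsidy: 2425 - 5q = 269/6 + (1/6)q gives q* = 14281/31 and p* = 3770/31.
With the rebate, buyers effectively pay pb = ps − 4, where ps is the price sellers receive.
On the curves, pb = 2425 - 5q and ps = 269/6 + (1/6)q; the wedge ps − pb = 4 gives 269/6 + (1/6)q − (2425 - 5q) = 4, so q' = 14305/31.
Then pb = 2425 − 5·(14305/31) = 3650/31 and ps = 269/6 + (1/6)·(14305/31) = 3774/31.
The subsidy expands output by 14305/31 − 14281/31 = 24/31 past the efficient level; on those units the gap between marginal cost and willingness to pay runs from 0 up to 4.
DWL = ½ × 4 × 24/31 = 48/31.

Deadweight loss = 48/31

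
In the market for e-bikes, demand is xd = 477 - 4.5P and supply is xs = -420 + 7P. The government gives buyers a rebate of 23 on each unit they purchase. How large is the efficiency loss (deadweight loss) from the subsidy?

Pre-subsidy: 477 - 4.5P = -420 + 7P gives P* = 78, x* = 126.
With the rebate, buyers effectively pay Pb = Ps − 23, where Ps is the price sellers receive.
Demand in terms of Ps becomes xd = 477 − 4.5(Ps − 23) = 580.5 - 4.5Ps. Setting this equal to supply: 580.5 - 4.5Ps = -420 + 7Ps, so Ps = 87.
Buyers pay Pb = 87 − 23 = 64; x' = -420 + 7·87 = 189.
The subsidy expands output by 189 − 126 = 63 past the efficient level; on those units the gap between marginal cost and willingness to pay runs from 0 up to 23.
DWL = ½ × 23 × 63 = 724.5.

Deadweight loss = 724.5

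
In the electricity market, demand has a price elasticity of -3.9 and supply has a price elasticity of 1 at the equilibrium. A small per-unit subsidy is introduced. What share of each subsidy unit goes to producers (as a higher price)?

Producer share = 39/49

For a small subsidy around the equilibrium, the benefit split depends on the relative slopes, which at a point are proportional to the elasticities.
Buyer share = εs/(εs + |εd|) = 1/(1 + 3.9) = 10/49; seller share = |εd|/(εs + |εd|) = 39/49.
So producers capture 39/49 of the subsidy.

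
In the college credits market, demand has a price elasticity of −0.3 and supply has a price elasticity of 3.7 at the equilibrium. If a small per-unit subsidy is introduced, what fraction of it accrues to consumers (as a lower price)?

Consumer share = 0.925

For a small subsidy around the equilibrium, the benefit split depends on the relative slopes, which at a point are proportional to the elasticities.
Buyer share = εs/(εs + |εd|) = 3.7/(3.7 + 0.3) = 0.925; seller share = |εd|/(εs + |εd|) = 0.075.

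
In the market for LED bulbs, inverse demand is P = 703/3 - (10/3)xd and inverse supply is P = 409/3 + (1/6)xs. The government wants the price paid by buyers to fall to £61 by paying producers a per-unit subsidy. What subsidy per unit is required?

Required subsidy s = £84 per unit

At a buyer price of 61, quantity demanded is 70.3 − 0.3·61 = 52.
Sellers supply 52 only when they receive Ps = 409/3 + (1/6)·52 = 145.
s = Ps − Pb = 145 − 61 = 84.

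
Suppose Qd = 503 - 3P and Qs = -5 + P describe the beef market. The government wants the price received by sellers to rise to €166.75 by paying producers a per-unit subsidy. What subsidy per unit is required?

At a seller price of 166.75, quantity supplied is -5 + 1·166.75 = 161.75.
Buyers absorb 161.75 only when they pay Pb with 503 − 3·Pb = 161.75, i.e. Pb = 113.75.
s = Ps − Pb = 166.75 − 113.75 = 53.

Required subsidy s = €53 per unit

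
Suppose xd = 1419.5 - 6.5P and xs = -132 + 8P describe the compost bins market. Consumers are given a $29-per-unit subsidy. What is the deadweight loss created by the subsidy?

Pre-subsidy: 1419.5 - 6.5P = -132 + 8P gives P* = 107, x* = 724.
With the rebate, buyers effectively pay Pb = Ps − 29, where Ps is the price sellers receive.
Demand in terms of Ps becomes xd = 1419.5 − 6.5(Ps − 29) = 1608 - 6.5Ps. Setting this equal to supply: 1608 - 6.5Ps = -132 + 8Ps, so Ps = 120.
Buyers pay Pb = 120 − 29 = 91; x' = -132 + 8·120 = 828.
The subsidy expands output by 828 − 724 = 104 past the efficient level; on those units the gap between marginal cost and willingness to pay runs from 0 up to 29.
DWL = ½ × 29 × 104 = 1508.

Deadweight loss = $1508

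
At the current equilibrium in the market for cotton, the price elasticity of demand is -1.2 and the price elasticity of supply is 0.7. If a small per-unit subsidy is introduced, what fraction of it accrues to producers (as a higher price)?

Producer share = 12/19

For a small subsidy around the equilibrium, the benefit split depends on the relative slopes, which at a point are proportional to the elasticities.
Buyer share = εs/(εs + |εd|) = 0.7/(0.7 + 1.2) = 7/19; seller share = |εd|/(εs + |εd|) = 12/19.
So producers capture 12/19 of the subsidy.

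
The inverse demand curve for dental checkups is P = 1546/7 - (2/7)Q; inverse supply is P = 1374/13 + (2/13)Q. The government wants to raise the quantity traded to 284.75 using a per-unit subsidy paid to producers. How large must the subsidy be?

Required subsidy s = 10 per unit

At Q = 284.75, from the demand curve buyers pay Pb = 1546/7 − (2/7)·284.75 = 139.5; from the supply curve sellers need Ps = 1374/13 + (2/13)·284.75 = 149.5.
The subsidy must fill the gap: s = Ps − Pb = 149.5 − 139.5 = 10.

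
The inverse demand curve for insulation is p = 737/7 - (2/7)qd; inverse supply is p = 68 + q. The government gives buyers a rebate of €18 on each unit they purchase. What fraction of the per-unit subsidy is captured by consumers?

Pre-subsidy: 737/7 - (2/7)q = 68 + q gives q* = 29 and p* = 97.
With the rebate, buyers effectively pay pb = ps − 18, where ps is the price sellers receive.
On the curves, pb = 737/7 - (2/7)q and ps = 68 + q; the wedge ps − pb = 18 gives 68 + q − (737/7 - (2/7)q) = 18, so q' = 43.
Then pb = 737/7 − (2/7)·43 = 93 and ps = 68 + 1·43 = 111.
Buyers' price falls by p* − pb = 97 − 93 = 4; sellers' price rises by ps − p* = 111 − 97 = 14.
So consumers capture 4/18 = 2/9 of each unit of subsidy.

Consumer share = 2/9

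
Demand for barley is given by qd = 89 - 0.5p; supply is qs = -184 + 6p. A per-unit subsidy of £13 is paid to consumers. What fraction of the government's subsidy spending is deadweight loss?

DWL / government spending = 3/74

Pre-subsidy: 89 - 0.5p = -184 + 6p gives p* = 42, q* = 68.
With the rebate, buyers effectively pay pb = ps − 13, where ps is the price sellers receive.
Demand in terms of ps becomes qd = 89 − 0.5(ps − 13) = 95.5 - 0.5ps. Setting this equal to supply: 95.5 - 0.5ps = -184 + 6ps, so ps = 43.
Buyers pay pb = 43 − 13 = 30; q' = -184 + 6·43 = 74.
ΔCS = ½(68 + 74)(42 − 30) = 852; ΔPS = ½(68 + 74)(43 − 42) = 71.
Government spending = 13 × 74 = 962.
DWL = ½ × 13 × (74 − 68) = 39; fraction = 39 / 962 = 3/74.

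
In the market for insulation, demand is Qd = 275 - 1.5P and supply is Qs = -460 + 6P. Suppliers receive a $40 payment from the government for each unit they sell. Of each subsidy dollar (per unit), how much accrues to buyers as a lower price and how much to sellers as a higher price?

Pre-subsidy: 275 - 1.5P = -460 + 6P gives P* = 98, Q* = 128.
With the subsidy, sellers receive Ps = Pb + 40 for each unit, where Pb is the price buyers pay.
Supply in terms of Pb becomes Qs = -460 + 6(Pb + 40) = -220 + 6Pb. Setting this equal to demand: 275 - 1.5Pb = -220 + 6Pb, so Pb = 66.
Sellers receive Ps = 66 + 40 = 106; Q' = 275 − 1.5·66 = 176.
Buyers' price falls by P* − Pb = 98 − 66 = 32; sellers' price rises by Ps − P* = 106 − 98 = 8.

Buyers gain $32 per unit; sellers gain $8 per unit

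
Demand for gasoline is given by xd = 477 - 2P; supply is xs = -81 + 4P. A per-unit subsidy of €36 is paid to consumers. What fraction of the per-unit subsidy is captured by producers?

Pre-subsidy: 477 - 2P = -81 + 4P gives P* = 93, x* = 291.
With the rebate, buyers effectively pay Pb = Ps − 36, where Ps is the price sellers receive.
Demand in terms of Ps becomes xd = 477 − 2(Ps − 36) = 549 - 2Ps. Setting this equal to supply: 549 - 2Ps = -81 + 4Ps, so Ps = 105.
Buyers pay Pb = 105 − 36 = 69; x' = -81 + 4·105 = 339.
Buyers' price falls by P* − Pb = 93 − 69 = 24; sellers' price rises by Ps − P* = 105 − 93 = 12.
So producers capture 12/36 = 1/3 of each unit of subsidy.

Producer share = 1/3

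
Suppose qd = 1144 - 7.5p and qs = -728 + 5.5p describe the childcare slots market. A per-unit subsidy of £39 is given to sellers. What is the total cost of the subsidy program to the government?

Government cost = £7322.25

Pre-subsidy: 1144 - 7.5p = -728 + 5.5p gives p* = 144, q* = 64.
With the subsidy, sellers receive ps = pb + 39 for each unit, where pb is the price buyers pay.
Supply in terms of pb becomes qs = -728 + 5.5(pb + 39) = -513.5 + 5.5pb. Setting this equal to demand: 1144 - 7.5pb = -513.5 + 5.5pb, so pb = 127.5.
Sellers receive ps = 127.5 + 39 = 166.5; q' = 1144 − 7.5·127.5 = 187.75.
Government outlay = subsidy × quantity = 39 × 187.75 = 7322.25.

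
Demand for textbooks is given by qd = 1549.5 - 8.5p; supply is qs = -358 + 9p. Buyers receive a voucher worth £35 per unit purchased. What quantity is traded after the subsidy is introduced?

q' = 776

Pre-subsidy: 1549.5 - 8.5p = -358 + 9p gives p* = 109, q* = 623.
With the rebate, buyers effectively pay pb = ps − 35, where ps is the price sellers receive.
Demand in terms of ps becomes qd = 1549.5 − 8.5(ps − 35) = 1847 - 8.5ps. Setting this equal to supply: 1847 - 8.5ps = -358 + 9ps, so ps = 126.
Buyers pay pb = 126 − 35 = 91; q' = -358 + 9·126 = 776.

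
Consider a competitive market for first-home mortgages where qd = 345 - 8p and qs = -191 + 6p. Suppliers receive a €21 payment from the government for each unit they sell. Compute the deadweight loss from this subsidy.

Deadweight loss = €756

Pre-subsidy: 345 - 8p = -191 + 6p gives p* = 268/7, q* = 271/7.
With the subsidy, sellers receive ps = pb + 21 for each unit, where pb is the price buyers pay.
Supply in terms of pb becomes qs = -191 + 6(pb + 21) = -65 + 6pb. Setting this equal to demand: 345 - 8pb = -65 + 6pb, so pb = 205/7.
Sellers receive ps = 205/7 + 21 = 352/7; q' = 345 − 8·(205/7) = 775/7.
The subsidy expands output by 775/7 − 271/7 = 72 past the efficient level; on those units the gap between marginal cost and willingness to pay runs from 0 up to 21.
DWL = ½ × 21 × 72 = 756.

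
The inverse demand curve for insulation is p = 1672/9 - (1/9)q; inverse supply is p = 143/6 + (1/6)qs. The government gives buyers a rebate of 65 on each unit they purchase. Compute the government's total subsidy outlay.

Government cost = 53105

Pre-subsidy: 1672/9 - (1/9)q = 143/6 + (1/6)q gives q* = 583 and p* = 121.
With the rebate, buyers effectively pay pb = ps − 65, where ps is the price sellers receive.
On the curves, pb = 1672/9 - (1/9)q and ps = 143/6 + (1/6)q; the wedge ps − pb = 65 gives 143/6 + (1/6)q − (1672/9 - (1/9)q) = 65, so q' = 817.
Then pb = 1672/9 − (1/9)·817 = 95 and ps = 143/6 + (1/6)·817 = 160.
Government outlay = subsidy × quantity = 65 × 817 = 53105.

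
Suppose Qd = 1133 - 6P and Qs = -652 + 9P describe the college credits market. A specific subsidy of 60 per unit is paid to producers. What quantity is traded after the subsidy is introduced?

Pre-subsidy: 1133 - 6P = -652 + 9P gives P* = 119, Q* = 419.
With the subsidy, sellers receive Ps = Pb + 60 for each unit, where Pb is the price buyers pay.
Supply in terms of Pb becomes Qs = -652 + 9(Pb + 60) = -112 + 9Pb. Setting this equal to demand: 1133 - 6Pb = -112 + 9Pb, so Pb = 83.
Sellers receive Ps = 83 + 60 = 143; Q' = 1133 − 6·83 = 635.

Q' = 635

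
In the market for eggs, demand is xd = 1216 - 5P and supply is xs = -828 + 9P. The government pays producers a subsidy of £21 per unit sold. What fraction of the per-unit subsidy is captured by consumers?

Consumer share = 9/14

Pre-subsidy: 1216 - 5P = -828 + 9P gives P* = 146, x* = 486.
With the subsidy, sellers receive Ps = Pb + 21 for each unit, where Pb is the price buyers pay.
Supply in terms of Pb becomes xs = -828 + 9(Pb + 21) = -639 + 9Pb. Setting this equal to demand: 1216 - 5Pb = -639 + 9Pb, so Pb = 132.5.
Sellers receive Ps = 132.5 + 21 = 153.5; x' = 1216 − 5·132.5 = 553.5.
Buyers' price falls by P* − Pb = 146 − 132.5 = 13.5; sellers' price rises by Ps − P* = 153.5 − 146 = 7.5.
So consumers capture 13.5/21 = 9/14 of each unit of subsidy.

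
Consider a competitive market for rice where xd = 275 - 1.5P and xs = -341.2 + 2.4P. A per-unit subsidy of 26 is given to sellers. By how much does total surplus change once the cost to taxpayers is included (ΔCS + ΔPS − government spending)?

Pre-subsidy: 275 - 1.5P = -341.2 + 2.4P gives P* = 158, x* = 38.
With the subsidy, sellers receive Ps = Pb + 26 for each unit, where Pb is the price buyers pay.
Supply in terms of Pb becomes xs = -341.2 + 2.4(Pb + 26) = -278.8 + 2.4Pb. Setting this equal to demand: 275 - 1.5Pb = -278.8 + 2.4Pb, so Pb = 142.
Sellers receive Ps = 142 + 26 = 168; x' = 275 − 1.5·142 = 62.
ΔCS = ½(38 + 62)(158 − 142) = 800; ΔPS = ½(38 + 62)(168 − 158) = 500.
Government spending = 26 × 62 = 1612.
Net change = 800 + 500 − 1612 = -312. The loss equals the DWL triangle ½·26·24.

Net change in total surplus = -312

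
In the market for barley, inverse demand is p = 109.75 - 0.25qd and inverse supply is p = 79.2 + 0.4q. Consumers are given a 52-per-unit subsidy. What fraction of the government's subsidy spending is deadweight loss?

DWL / government spending = 40/127

Pre-subsidy: 109.75 - 0.25q = 79.2 + 0.4q gives q* = 47 and p* = 98.
With the rebate, buyers effectively pay pb = ps − 52, where ps is the price sellers receive.
On the curves, pb = 109.75 - 0.25q and ps = 79.2 + 0.4q; the wedge ps − pb = 52 gives 79.2 + 0.4q − (109.75 - 0.25q) = 52, so q' = 127.
Then pb = 109.75 − 0.25·127 = 78 and ps = 79.2 + 0.4·127 = 130.
ΔCS = ½(47 + 127)(98 − 78) = 1740; ΔPS = ½(47 + 127)(130 − 98) = 2784.
Government spending = 52 × 127 = 6604.
DWL = ½ × 52 × (127 − 47) = 2080; fraction = 2080 / 6604 = 40/127.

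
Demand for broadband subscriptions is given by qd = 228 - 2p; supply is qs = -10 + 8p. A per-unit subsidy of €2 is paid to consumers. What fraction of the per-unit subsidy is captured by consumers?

Pre-subsidy: 228 - 2p = -10 + 8p gives p* = 23.8, q* = 180.4.
With the rebate, buyers effectively pay pb = ps − 2, where ps is the price sellers receive.
Demand in terms of ps becomes qd = 228 − 2(ps − 2) = 232 - 2ps. Setting this equal to supply: 232 - 2ps = -10 + 8ps, so ps = 24.2.
Buyers pay pb = 24.2 − 2 = 22.2; q' = -10 + 8·24.2 = 183.6.
Buyers' price falls by p* − pb = 23.8 − 22.2 = 1.6; sellers' price rises by ps − p* = 24.2 − 23.8 = 0.4.
So consumers capture 1.6/2 = 0.8 of each unit of subsidy.

Consumer share = 0.8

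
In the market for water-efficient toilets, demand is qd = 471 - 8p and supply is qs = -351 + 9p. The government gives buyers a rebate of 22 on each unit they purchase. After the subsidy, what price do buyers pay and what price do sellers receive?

Buyers pay 624/17; sellers receive 998/17

Pre-subsidy: 471 - 8p = -351 + 9p gives p* = 822/17, q* = 1431/17.
With the rebate, buyers effectively pay pb = ps − 22, where ps is the price sellers receive.
Demand in terms of ps becomes qd = 471 − 8(ps − 22) = 647 - 8ps. Setting this equal to supply: 647 - 8ps = -351 + 9ps, so ps = 998/17.
Buyers pay pb = 998/17 − 22 = 624/17; q' = -351 + 9·(998/17) = 3015/17.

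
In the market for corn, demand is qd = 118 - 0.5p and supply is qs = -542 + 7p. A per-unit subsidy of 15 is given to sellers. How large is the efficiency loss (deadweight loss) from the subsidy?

Pre-subsidy: 118 - 0.5p = -542 + 7p gives p* = 88, q* = 74.
With the subsidy, sellers receive ps = pb + 15 for each unit, where pb is the price buyers pay.
Supply in terms of pb becomes qs = -542 + 7(pb + 15) = -437 + 7pb. Setting this equal to demand: 118 - 0.5pb = -437 + 7pb, so pb = 74.
Sellers receive ps = 74 + 15 = 89; q' = 118 − 0.5·74 = 81.
The subsidy expands output by 81 − 74 = 7 past the efficient level; on those units the gap between marginal cost and willingness to pay runs from 0 up to 15.
DWL = ½ × 15 × 7 = 52.5.

Deadweight loss = 52.5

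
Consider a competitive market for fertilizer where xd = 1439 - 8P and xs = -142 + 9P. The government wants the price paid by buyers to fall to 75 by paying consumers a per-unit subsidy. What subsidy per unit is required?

Required subsidy s = 34 per unit

At a buyer price of 75, quantity demanded is 1439 − 8·75 = 839.
Sellers supply 839 only when they receive Ps with -142 + 9·Ps = 839, i.e. Ps = 109.
s = Ps − Pb = 109 − 75 = 34.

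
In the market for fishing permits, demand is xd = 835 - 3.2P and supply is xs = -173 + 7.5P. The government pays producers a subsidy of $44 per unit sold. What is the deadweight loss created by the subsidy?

Deadweight loss = 232320/107

Pre-subsidy: 835 - 3.2P = -173 + 7.5P gives P* = 10080/107, x* = 57089/107.
With the subsidy, sellers receive Ps = Pb + 44 for each unit, where Pb is the price buyers pay.
Supply in terms of Pb becomes xs = -173 + 7.5(Pb + 44) = 157 + 7.5Pb. Setting this equal to demand: 835 - 3.2Pb = 157 + 7.5Pb, so Pb = 6780/107.
Sellers receive Ps = 6780/107 + 44 = 11488/107; x' = 835 − 3.2·(6780/107) = 67649/107.
The subsidy expands output by 67649/107 − 57089/107 = 10560/107 past the efficient level; on those units the gap between marginal cost and willingness to pay runs from 0 up to 44.
DWL = ½ × 44 × 10560/107 = 232320/107.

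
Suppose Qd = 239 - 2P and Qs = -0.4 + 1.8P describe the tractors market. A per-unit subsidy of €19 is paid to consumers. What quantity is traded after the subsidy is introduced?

Pre-subsidy: 239 - 2P = -0.4 + 1.8P gives P* = 63, Q* = 113.
With the rebate, buyers effectively pay Pb = Ps − 19, where Ps is the price sellers receive.
Demand in terms of Ps becomes Qd = 239 − 2(Ps − 19) = 277 - 2Ps. Setting this equal to supply: 277 - 2Ps = -0.4 + 1.8Ps, so Ps = 73.
Buyers pay Pb = 73 − 19 = 54; Q' = -0.4 + 1.8·73 = 131.

Q' = 131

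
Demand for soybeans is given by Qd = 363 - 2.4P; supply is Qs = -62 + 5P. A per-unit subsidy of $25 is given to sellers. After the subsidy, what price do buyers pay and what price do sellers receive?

Buyers pay 1500/37; sellers receive 2425/37

Pre-subsidy: 363 - 2.4P = -62 + 5P gives P* = 2125/37, Q* = 8331/37.
With the subsidy, sellers receive Ps = Pb + 25 for each unit, where Pb is the price buyers pay.
Supply in terms of Pb becomes Qs = -62 + 5(Pb + 25) = 63 + 5Pb. Setting this equal to demand: 363 - 2.4Pb = 63 + 5Pb, so Pb = 1500/37.
Sellers receive Ps = 1500/37 + 25 = 2425/37; Q' = 363 − 2.4·(1500/37) = 9831/37.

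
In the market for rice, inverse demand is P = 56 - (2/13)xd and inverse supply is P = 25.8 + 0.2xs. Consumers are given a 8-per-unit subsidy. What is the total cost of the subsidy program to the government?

Government cost = 19864/23

Pre-subsidy: 56 - (2/13)x = 25.8 + 0.2x gives x* = 1963/23 and P* = 986/23.
With the rebate, buyers effectively pay Pb = Ps − 8, where Ps is the price sellers receive.
On the curves, Pb = 56 - (2/13)x and Ps = 25.8 + 0.2x; the wedge Ps − Pb = 8 gives 25.8 + 0.2x − (56 - (2/13)x) = 8, so x' = 2483/23.
Then Pb = 56 − (2/13)·(2483/23) = 906/23 and Ps = 25.8 + 0.2·(2483/23) = 1090/23.
Government outlay = subsidy × quantity = 8 × 2483/23 = 19864/23.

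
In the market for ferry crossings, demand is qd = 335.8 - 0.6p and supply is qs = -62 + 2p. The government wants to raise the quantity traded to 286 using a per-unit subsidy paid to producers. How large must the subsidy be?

Required subsidy s = 91 per unit

At q = 286, invert demand for the buyer price: pb = (335.8 − 286)/0.6 = 83; invert supply for the seller price: ps = (286 − (-62))/2 = 174.
The subsidy must fill the gap: s = ps − pb = 174 − 83 = 91.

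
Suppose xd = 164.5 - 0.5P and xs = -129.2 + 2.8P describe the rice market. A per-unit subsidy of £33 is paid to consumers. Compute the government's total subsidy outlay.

Pre-subsidy: 164.5 - 0.5P = -129.2 + 2.8P gives P* = 89, x* = 120.
With the rebate, buyers effectively pay Pb = Ps − 33, where Ps is the price sellers receive.
Demand in terms of Ps becomes xd = 164.5 − 0.5(Ps − 33) = 181 - 0.5Ps. Setting this equal to supply: 181 - 0.5Ps = -129.2 + 2.8Ps, so Ps = 94.
Buyers pay Pb = 94 − 33 = 61; x' = -129.2 + 2.8·94 = 134.
Government outlay = subsidy × quantity = 33 × 134 = 4422.

Government cost = £4422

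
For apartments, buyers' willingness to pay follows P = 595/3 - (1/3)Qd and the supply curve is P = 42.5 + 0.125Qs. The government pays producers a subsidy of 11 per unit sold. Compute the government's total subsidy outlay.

Pre-subsidy: 595/3 - (1/3)Q = 42.5 + 0.125Q gives Q* = 340 and P* = 85.
With the subsidy, sellers receive Ps = Pb + 11 for each unit, where Pb is the price buyers pay.
On the curves, Pb = 595/3 - (1/3)Q and Ps = 42.5 + 0.125Q; the wedge Ps − Pb = 11 gives 42.5 + 0.125Q − (595/3 - (1/3)Q) = 11, so Q' = 364.
Then Pb = 595/3 − (1/3)·364 = 77 and Ps = 42.5 + 0.125·364 = 88.
Government outlay = subsidy × quantity = 11 × 364 = 4004.

Government cost = 4004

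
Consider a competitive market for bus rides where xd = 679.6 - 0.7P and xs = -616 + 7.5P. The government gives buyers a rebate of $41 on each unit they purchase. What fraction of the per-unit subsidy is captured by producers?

Pre-subsidy: 679.6 - 0.7P = -616 + 7.5P gives P* = 158, x* = 569.
With the rebate, buyers effectively pay Pb = Ps − 41, where Ps is the price sellers receive.
Demand in terms of Ps becomes xd = 679.6 − 0.7(Ps − 41) = 708.3 - 0.7Ps. Setting this equal to supply: 708.3 - 0.7Ps = -616 + 7.5Ps, so Ps = 161.5.
Buyers pay Pb = 161.5 − 41 = 120.5; x' = -616 + 7.5·161.5 = 595.25.
Buyers' price falls by P* − Pb = 158 − 120.5 = 37.5; sellers' price rises by Ps − P* = 161.5 − 158 = 3.5.
So producers capture 3.5/41 = 7/82 of each unit of subsidy.

Producer share = 7/82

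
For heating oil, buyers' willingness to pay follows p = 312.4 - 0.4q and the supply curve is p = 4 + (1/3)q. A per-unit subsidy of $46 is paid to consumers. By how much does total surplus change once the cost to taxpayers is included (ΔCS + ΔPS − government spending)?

Net change in total surplus = -15870/11

Pre-subsidy: 312.4 - 0.4q = 4 + (1/3)q gives q* = 4626/11 and p* = 1586/11.
With the rebate, buyers effectively pay pb = ps − 46, where ps is the price sellers receive.
On the curves, pb = 312.4 - 0.4q and ps = 4 + (1/3)q; the wedge ps − pb = 46 gives 4 + (1/3)q − (312.4 - 0.4q) = 46, so q' = 5316/11.
Then pb = 312.4 − 0.4·(5316/11) = 1310/11 and ps = 4 + (1/3)·(5316/11) = 1816/11.
ΔCS = ½(4626/11 + 5316/11)(1586/11 − 1310/11) = 1371996/121; ΔPS = ½(4626/11 + 5316/11)(1816/11 − 1586/11) = 1143330/121.
Government spending = 46 × 5316/11 = 244536/11.
Net change = 1371996/121 + 1143330/121 − 244536/11 = -15870/11. The loss equals the DWL triangle ½·46·690/11.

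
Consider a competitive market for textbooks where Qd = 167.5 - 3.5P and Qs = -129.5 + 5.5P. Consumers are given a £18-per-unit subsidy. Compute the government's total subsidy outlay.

Pre-subsidy: 167.5 - 3.5P = -129.5 + 5.5P gives P* = 33, Q* = 52.
With the rebate, buyers effectively pay Pb = Ps − 18, where Ps is the price sellers receive.
Demand in terms of Ps becomes Qd = 167.5 − 3.5(Ps − 18) = 230.5 - 3.5Ps. Setting this equal to supply: 230.5 - 3.5Ps = -129.5 + 5.5Ps, so Ps = 40.
Buyers pay Pb = 40 − 18 = 22; Q' = -129.5 + 5.5·40 = 90.5.
Government outlay = subsidy × quantity = 18 × 90.5 = 1629.

Government cost = £1629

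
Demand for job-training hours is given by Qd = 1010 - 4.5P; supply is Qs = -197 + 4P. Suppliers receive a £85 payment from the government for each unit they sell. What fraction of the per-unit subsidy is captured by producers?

Pre-subsidy: 1010 - 4.5P = -197 + 4P gives P* = 142, Q* = 371.
With the subsidy, sellers receive Ps = Pb + 85 for each unit, where Pb is the price buyers pay.
Supply in terms of Pb becomes Qs = -197 + 4(Pb + 85) = 143 + 4Pb. Setting this equal to demand: 1010 - 4.5Pb = 143 + 4Pb, so Pb = 102.
Sellers receive Ps = 102 + 85 = 187; Q' = 1010 − 4.5·102 = 551.
Buyers' price falls by P* − Pb = 142 − 102 = 40; sellers' price rises by Ps − P* = 187 − 142 = 45.
So producers capture 45/85 = 9/17 of each unit of subsidy.

Producer share = 9/17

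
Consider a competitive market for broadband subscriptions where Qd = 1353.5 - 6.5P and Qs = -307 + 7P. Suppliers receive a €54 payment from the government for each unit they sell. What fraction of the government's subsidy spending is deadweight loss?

Pre-subsidy: 1353.5 - 6.5P = -307 + 7P gives P* = 123, Q* = 554.
With the subsidy, sellers receive Ps = Pb + 54 for each unit, where Pb is the price buyers pay.
Supply in terms of Pb becomes Qs = -307 + 7(Pb + 54) = 71 + 7Pb. Setting this equal to demand: 1353.5 - 6.5Pb = 71 + 7Pb, so Pb = 95.
Sellers receive Ps = 95 + 54 = 149; Q' = 1353.5 − 6.5·95 = 736.
ΔCS = ½(554 + 736)(123 − 95) = 18060; ΔPS = ½(554 + 736)(149 − 123) = 16770.
Government spending = 54 × 736 = 39744.
DWL = ½ × 54 × (736 − 554) = 4914; fraction = 4914 / 39744 = 91/736.

DWL / government spending = 91/736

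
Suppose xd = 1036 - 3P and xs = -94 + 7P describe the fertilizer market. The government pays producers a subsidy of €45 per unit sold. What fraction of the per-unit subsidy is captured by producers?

Pre-subsidy: 1036 - 3P = -94 + 7P gives P* = 113, x* = 697.
With the subsidy, sellers receive Ps = Pb + 45 for each unit, where Pb is the price buyers pay.
Supply in terms of Pb becomes xs = -94 + 7(Pb + 45) = 221 + 7Pb. Setting this equal to demand: 1036 - 3Pb = 221 + 7Pb, so Pb = 81.5.
Sellers receive Ps = 81.5 + 45 = 126.5; x' = 1036 − 3·81.5 = 791.5.
Buyers' price falls by P* − Pb = 113 − 81.5 = 31.5; sellers' price rises by Ps − P* = 126.5 − 113 = 13.5.
So producers capture 13.5/45 = 0.3 of each unit of subsidy.

Producer share = 0.3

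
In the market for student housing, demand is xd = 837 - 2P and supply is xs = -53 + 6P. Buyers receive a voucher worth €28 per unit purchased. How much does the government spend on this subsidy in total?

Pre-subsidy: 837 - 2P = -53 + 6P gives P* = 111.25, x* = 614.5.
With the rebate, buyers effectively pay Pb = Ps − 28, where Ps is the price sellers receive.
Demand in terms of Ps becomes xd = 837 − 2(Ps − 28) = 893 - 2Ps. Setting this equal to supply: 893 - 2Ps = -53 + 6Ps, so Ps = 118.25.
Buyers pay Pb = 118.25 − 28 = 90.25; x' = -53 + 6·118.25 = 656.5.
Government outlay = subsidy × quantity = 28 × 656.5 = 18382.

Government cost = €18382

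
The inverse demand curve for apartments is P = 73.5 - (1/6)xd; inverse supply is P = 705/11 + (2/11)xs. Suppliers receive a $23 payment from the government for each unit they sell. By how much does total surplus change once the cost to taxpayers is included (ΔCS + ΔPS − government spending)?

Pre-subsidy: 73.5 - (1/6)x = 705/11 + (2/11)x gives x* = 27 and P* = 69.
With the subsidy, sellers receive Ps = Pb + 23 for each unit, where Pb is the price buyers pay.
On the curves, Pb = 73.5 - (1/6)x and Ps = 705/11 + (2/11)x; the wedge Ps − Pb = 23 gives 705/11 + (2/11)x − (73.5 - (1/6)x) = 23, so x' = 93.
Then Pb = 73.5 − (1/6)·93 = 58 and Ps = 705/11 + (2/11)·93 = 81.
ΔCS = ½(27 + 93)(69 − 58) = 660; ΔPS = ½(27 + 93)(81 − 69) = 720.
Government spending = 23 × 93 = 2139.
Net change = 660 + 720 − 2139 = -759. The loss equals the DWL triangle ½·23·66.

Net change in total surplus = -$759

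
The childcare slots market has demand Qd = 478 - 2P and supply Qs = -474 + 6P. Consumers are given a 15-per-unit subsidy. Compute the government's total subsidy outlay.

Government cost = 3937.5

Pre-subsidy: 478 - 2P = -474 + 6P gives P* = 119, Q* = 240.
With the rebate, buyers effectively pay Pb = Ps − 15, where Ps is the price sellers receive.
Demand in terms of Ps becomes Qd = 478 − 2(Ps − 15) = 508 - 2Ps. Setting this equal to supply: 508 - 2Ps = -474 + 6Ps, so Ps = 122.75.
Buyers pay Pb = 122.75 − 15 = 107.75; Q' = -474 + 6·122.75 = 262.5.
Government outlay = subsidy × quantity = 15 × 262.5 = 3937.5.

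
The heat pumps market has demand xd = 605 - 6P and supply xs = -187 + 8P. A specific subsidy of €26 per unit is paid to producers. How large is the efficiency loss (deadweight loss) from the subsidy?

Pre-subsidy: 605 - 6P = -187 + 8P gives P* = 396/7, x* = 1859/7.
With the subsidy, sellers receive Ps = Pb + 26 for each unit, where Pb is the price buyers pay.
Supply in terms of Pb becomes xs = -187 + 8(Pb + 26) = 21 + 8Pb. Setting this equal to demand: 605 - 6Pb = 21 + 8Pb, so Pb = 292/7.
Sellers receive Ps = 292/7 + 26 = 474/7; x' = 605 − 6·(292/7) = 2483/7.
The subsidy expands output by 2483/7 − 1859/7 = 624/7 past the efficient level; on those units the gap between marginal cost and willingness to pay runs from 0 up to 26.
DWL = ½ × 26 × 624/7 = 8112/7.

Deadweight loss = 8112/7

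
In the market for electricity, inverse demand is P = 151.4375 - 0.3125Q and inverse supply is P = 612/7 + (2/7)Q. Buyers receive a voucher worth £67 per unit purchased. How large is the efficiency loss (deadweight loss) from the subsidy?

Pre-subsidy: 151.4375 - 0.3125Q = 612/7 + (2/7)Q gives Q* = 107 and P* = 118.
With the rebate, buyers effectively pay Pb = Ps − 67, where Ps is the price sellers receive.
On the curves, Pb = 151.4375 - 0.3125Q and Ps = 612/7 + (2/7)Q; the wedge Ps − Pb = 67 gives 612/7 + (2/7)Q − (151.4375 - 0.3125Q) = 67, so Q' = 219.
Then Pb = 151.4375 − 0.3125·219 = 83 and Ps = 612/7 + (2/7)·219 = 150.
The subsidy expands output by 219 − 107 = 112 past the efficient level; on those units the gap between marginal cost and willingness to pay runs from 0 up to 67.
DWL = ½ × 67 × 112 = 3752.

Deadweight loss = £3752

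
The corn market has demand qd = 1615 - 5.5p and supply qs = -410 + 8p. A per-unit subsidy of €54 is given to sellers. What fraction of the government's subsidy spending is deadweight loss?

Pre-subsidy: 1615 - 5.5p = -410 + 8p gives p* = 150, q* = 790.
With the subsidy, sellers receive ps = pb + 54 for each unit, where pb is the price buyers pay.
Supply in terms of pb becomes qs = -410 + 8(pb + 54) = 22 + 8pb. Setting this equal to demand: 1615 - 5.5pb = 22 + 8pb, so pb = 118.
Sellers receive ps = 118 + 54 = 172; q' = 1615 − 5.5·118 = 966.
ΔCS = ½(790 + 966)(150 − 118) = 28096; ΔPS = ½(790 + 966)(172 − 150) = 19316.
Government spending = 54 × 966 = 52164.
DWL = ½ × 54 × (966 − 790) = 4752; fraction = 4752 / 52164 = 44/483.

DWL / government spending = 44/483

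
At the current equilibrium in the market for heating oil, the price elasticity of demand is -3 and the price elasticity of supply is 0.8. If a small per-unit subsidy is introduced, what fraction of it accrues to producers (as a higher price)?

Producer share = 15/19

For a small subsidy around the equilibrium, the benefit split depends on the relative slopes, which at a point are proportional to the elasticities.
Buyer share = εs/(εs + |εd|) = 0.8/(0.8 + 3) = 4/19; seller share = |εd|/(εs + |εd|) = 15/19.
So producers capture 15/19 of the subsidy.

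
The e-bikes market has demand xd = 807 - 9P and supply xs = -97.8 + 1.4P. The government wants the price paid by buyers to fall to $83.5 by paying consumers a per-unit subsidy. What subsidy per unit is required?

At a buyer price of 83.5, quantity demanded is 807 − 9·83.5 = 55.5.
Sellers supply 55.5 only when they receive Ps with -97.8 + 1.4·Ps = 55.5, i.e. Ps = 109.5.
s = Ps − Pb = 109.5 − 83.5 = 26.

Required subsidy s = $26 per unit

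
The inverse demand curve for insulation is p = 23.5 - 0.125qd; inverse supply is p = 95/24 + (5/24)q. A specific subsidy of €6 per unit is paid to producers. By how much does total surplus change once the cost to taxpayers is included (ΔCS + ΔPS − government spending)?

Pre-subsidy: 23.5 - 0.125q = 95/24 + (5/24)q gives q* = 58.625 and p* = 16.171875.
With the subsidy, sellers receive ps = pb + 6 for each unit, where pb is the price buyers pay.
On the curves, pb = 23.5 - 0.125q and ps = 95/24 + (5/24)q; the wedge ps − pb = 6 gives 95/24 + (5/24)q − (23.5 - 0.125q) = 6, so q' = 76.625.
Then pb = 23.5 − 0.125·76.625 = 13.921875 and ps = 95/24 + (5/24)·76.625 = 19.921875.
ΔCS = ½(58.625 + 76.625)(16.171875 − 13.921875) = 152.15625; ΔPS = ½(58.625 + 76.625)(19.921875 − 16.171875) = 253.59375.
Government spending = 6 × 76.625 = 459.75.
Net change = 152.15625 + 253.59375 − 459.75 = -54. The loss equals the DWL triangle ½·6·18.

Net change in total surplus = -€54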